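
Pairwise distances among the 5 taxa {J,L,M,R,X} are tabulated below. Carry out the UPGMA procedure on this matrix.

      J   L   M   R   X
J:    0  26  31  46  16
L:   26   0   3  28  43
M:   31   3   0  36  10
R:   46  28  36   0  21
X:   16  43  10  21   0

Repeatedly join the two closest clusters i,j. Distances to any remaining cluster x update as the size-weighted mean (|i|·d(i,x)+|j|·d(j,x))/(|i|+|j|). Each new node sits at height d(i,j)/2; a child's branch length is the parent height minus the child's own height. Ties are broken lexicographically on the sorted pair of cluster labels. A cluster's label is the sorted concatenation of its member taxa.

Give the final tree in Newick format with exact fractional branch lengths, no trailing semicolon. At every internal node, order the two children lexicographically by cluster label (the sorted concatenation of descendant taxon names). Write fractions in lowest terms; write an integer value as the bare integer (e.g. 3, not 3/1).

(((J:8,X:8):23/4,(L:3/2,M:3/2):49/4):21/8,R:131/8)

1. join L+M (d=3) ⇒ LM; edges |L|=3/2, |M|=3/2
  updated: d(J,LM)=57/2, d(LM,R)=32, d(LM,X)=53/2
2. join J+X (d=16) ⇒ JX; edges |J|=8, |X|=8
  updated: d(JX,LM)=55/2, d(JX,R)=67/2
3. join JX+LM (d=55/2) ⇒ JLMX; edges |JX|=23/4, |LM|=49/4
  updated: d(JLMX,R)=131/4
4. join JLMX+R (d=131/4) ⇒ JLMRX; edges |JLMX|=21/8, |R|=131/8
final tree: (((J:8,X:8):23/4,(L:3/2,M:3/2):49/4):21/8,R:131/8)
total length: 56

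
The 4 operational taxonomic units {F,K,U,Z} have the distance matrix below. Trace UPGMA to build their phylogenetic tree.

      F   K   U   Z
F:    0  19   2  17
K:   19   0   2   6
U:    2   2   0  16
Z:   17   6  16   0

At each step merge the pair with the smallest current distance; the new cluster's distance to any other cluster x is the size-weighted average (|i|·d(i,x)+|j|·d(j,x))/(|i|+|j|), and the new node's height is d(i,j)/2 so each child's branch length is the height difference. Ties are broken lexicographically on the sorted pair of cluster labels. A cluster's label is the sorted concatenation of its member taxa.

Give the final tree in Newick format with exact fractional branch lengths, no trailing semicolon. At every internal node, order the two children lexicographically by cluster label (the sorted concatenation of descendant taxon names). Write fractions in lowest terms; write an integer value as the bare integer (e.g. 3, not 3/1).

((F:1,U:1):23/4,(K:3,Z:3):15/4)

iteration 1: select F,U (d=2); attach at lengths (1, 1); label the merged cluster FU
  updated: d(FU,K)=21/2, d(FU,Z)=33/2
iteration 2: select K,Z (d=6); attach at lengths (3, 3); label the merged cluster KZ
  updated: d(FU,KZ)=27/2
iteration 3: select FU,KZ (d=27/2); attach at lengths (23/4, 15/4); label the merged cluster FKUZ
final tree: ((F:1,U:1):23/4,(K:3,Z:3):15/4)
total length: 35/2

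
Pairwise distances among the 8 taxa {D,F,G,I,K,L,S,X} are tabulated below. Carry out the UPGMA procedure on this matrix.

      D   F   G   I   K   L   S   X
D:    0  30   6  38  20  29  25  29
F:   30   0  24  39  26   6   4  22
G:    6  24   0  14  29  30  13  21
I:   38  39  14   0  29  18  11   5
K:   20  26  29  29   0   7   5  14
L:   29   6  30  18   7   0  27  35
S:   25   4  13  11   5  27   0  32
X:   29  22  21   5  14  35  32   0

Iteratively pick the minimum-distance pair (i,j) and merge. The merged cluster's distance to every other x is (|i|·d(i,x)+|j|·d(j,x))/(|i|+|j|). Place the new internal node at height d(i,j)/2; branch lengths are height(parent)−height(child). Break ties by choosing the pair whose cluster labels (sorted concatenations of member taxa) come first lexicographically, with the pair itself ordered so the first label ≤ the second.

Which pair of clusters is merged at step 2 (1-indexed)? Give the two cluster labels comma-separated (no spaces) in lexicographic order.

I,X

iteration 1: select F,S (d=4); attach at lengths (2, 2); label the merged cluster FS
  updated: d(D,FS)=55/2, d(FS,G)=37/2, d(FS,I)=25, d(FS,K)=31/2, d(FS,L)=33/2, d(FS,X)=27
iteration 2: select I,X (d=5); attach at lengths (5/2, 5/2); label the merged cluster IX
  updated: d(D,IX)=67/2, d(FS,IX)=26, d(G,IX)=35/2, d(IX,K)=43/2, d(IX,L)=53/2
iteration 3: select D,G (d=6); attach at lengths (3, 3); label the merged cluster DG
  updated: d(DG,FS)=23, d(DG,IX)=51/2, d(DG,K)=49/2, d(DG,L)=59/2
iteration 4: select K,L (d=7); attach at lengths (7/2, 7/2); label the merged cluster KL
  updated: d(DG,KL)=27, d(FS,KL)=16, d(IX,KL)=24
iteration 5: select FS,KL (d=16); attach at lengths (6, 9/2); label the merged cluster FKLS
  updated: d(DG,FKLS)=25, d(FKLS,IX)=25
iteration 6: select DG,FKLS (d=25); attach at lengths (19/2, 9/2); label the merged cluster DFGKLS
  updated: d(DFGKLS,IX)=151/6
iteration 7: select DFGKLS,IX (d=151/6); attach at lengths (1/12, 121/12); label the merged cluster DFGIKLSX
final tree: (((D:3,G:3):19/2,((F:2,S:2):6,(K:7/2,L:7/2):9/2):9/2):1/12,(I:5/2,X:5/2):121/12)
total length: 170/3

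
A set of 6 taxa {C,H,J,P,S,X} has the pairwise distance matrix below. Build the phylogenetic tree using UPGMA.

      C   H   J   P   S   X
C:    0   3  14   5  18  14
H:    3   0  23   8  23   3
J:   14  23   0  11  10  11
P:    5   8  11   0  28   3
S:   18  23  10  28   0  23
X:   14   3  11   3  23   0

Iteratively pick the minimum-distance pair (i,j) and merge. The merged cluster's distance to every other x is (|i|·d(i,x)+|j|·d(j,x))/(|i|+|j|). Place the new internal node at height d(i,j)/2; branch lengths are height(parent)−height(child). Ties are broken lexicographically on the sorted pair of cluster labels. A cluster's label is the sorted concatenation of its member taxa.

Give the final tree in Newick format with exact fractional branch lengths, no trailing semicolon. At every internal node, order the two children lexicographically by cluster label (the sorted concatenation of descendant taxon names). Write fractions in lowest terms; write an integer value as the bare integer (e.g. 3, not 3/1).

step 1: merge (C,H) at d=3; branch lengths C→3/2, H→3/2; new cluster CH
  updated: d(CH,J)=37/2, d(CH,P)=13/2, d(CH,S)=41/2, d(CH,X)=17/2
step 2: merge (P,X) at d=3; branch lengths P→3/2, X→3/2; new cluster PX
  updated: d(CH,PX)=15/2, d(J,PX)=11, d(PX,S)=51/2
step 3: merge (CH,PX) at d=15/2; branch lengths CH→9/4, PX→9/4; new cluster CHPX
  updated: d(CHPX,J)=59/4, d(CHPX,S)=23
step 4: merge (J,S) at d=10; branch lengths J→5, S→5; new cluster JS
  updated: d(CHPX,JS)=151/8
step 5: merge (CHPX,JS) at d=151/8; branch lengths CHPX→91/16, JS→71/16; new cluster CHJPSX
final tree: (((C:3/2,H:3/2):9/4,(P:3/2,X:3/2):9/4):91/16,(J:5,S:5):71/16)
total length: 245/8

(((C:3/2,H:3/2):9/4,(P:3/2,X:3/2):9/4):91/16,(J:5,S:5):71/16)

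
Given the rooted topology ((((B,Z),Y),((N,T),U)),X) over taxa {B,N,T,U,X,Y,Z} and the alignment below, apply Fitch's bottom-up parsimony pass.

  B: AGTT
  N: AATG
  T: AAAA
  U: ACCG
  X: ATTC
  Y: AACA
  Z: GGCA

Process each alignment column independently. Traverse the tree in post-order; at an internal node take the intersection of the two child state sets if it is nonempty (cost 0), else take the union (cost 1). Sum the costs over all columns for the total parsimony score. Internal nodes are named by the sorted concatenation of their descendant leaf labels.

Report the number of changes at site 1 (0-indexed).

BZ@0: {A} ∪ {G} = {A,G} (union, +1)
BYZ@0: {A,G} ∩ {A} = {A} (intersection, +0)
NT@0: {A} ∩ {A} = {A} (intersection, +0)
NTU@0: {A} ∩ {A} = {A} (intersection, +0)
BNTUYZ@0: {A} ∩ {A} = {A} (intersection, +0)
BNTUXYZ@0: {A} ∩ {A} = {A} (intersection, +0)
BZ@1: {G} ∩ {G} = {G} (intersection, +0)
BYZ@1: {G} ∪ {A} = {A,G} (union, +1)
NT@1: {A} ∩ {A} = {A} (intersection, +0)
NTU@1: {A} ∪ {C} = {A,C} (union, +1)
BNTUYZ@1: {A,G} ∩ {A,C} = {A} (intersection, +0)
BNTUXYZ@1: {A} ∪ {T} = {A,T} (union, +1)
BZ@2: {T} ∪ {C} = {C,T} (union, +1)
BYZ@2: {C,T} ∩ {C} = {C} (intersection, +0)
NT@2: {T} ∪ {A} = {A,T} (union, +1)
NTU@2: {A,T} ∪ {C} = {A,C,T} (union, +1)
BNTUYZ@2: {C} ∩ {A,C,T} = {C} (intersection, +0)
BNTUXYZ@2: {C} ∪ {T} = {C,T} (union, +1)
BZ@3: {T} ∪ {A} = {A,T} (union, +1)
BYZ@3: {A,T} ∩ {A} = {A} (intersection, +0)
NT@3: {G} ∪ {A} = {A,G} (union, +1)
NTU@3: {A,G} ∩ {G} = {G} (intersection, +0)
BNTUYZ@3: {A} ∪ {G} = {A,G} (union, +1)
BNTUXYZ@3: {A,G} ∪ {C} = {A,C,G} (union, +1)
per-site changes: [1, 3, 4, 4]; total = 12

3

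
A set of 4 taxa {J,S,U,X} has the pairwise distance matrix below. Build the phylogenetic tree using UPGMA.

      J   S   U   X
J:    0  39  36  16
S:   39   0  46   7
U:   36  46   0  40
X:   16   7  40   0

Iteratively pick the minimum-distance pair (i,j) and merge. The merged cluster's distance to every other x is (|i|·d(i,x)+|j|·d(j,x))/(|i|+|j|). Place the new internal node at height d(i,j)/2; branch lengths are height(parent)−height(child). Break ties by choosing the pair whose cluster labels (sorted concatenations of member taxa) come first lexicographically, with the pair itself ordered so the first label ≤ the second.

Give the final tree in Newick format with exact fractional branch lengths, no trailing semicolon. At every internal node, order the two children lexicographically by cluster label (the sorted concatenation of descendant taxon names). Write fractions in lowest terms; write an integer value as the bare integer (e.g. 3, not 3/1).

1. join S+X (d=7) ⇒ SX; edges |S|=7/2, |X|=7/2
  updated: d(J,SX)=55/2, d(SX,U)=43
2. join J+SX (d=55/2) ⇒ JSX; edges |J|=55/4, |SX|=41/4
  updated: d(JSX,U)=122/3
3. join JSX+U (d=122/3) ⇒ JSUX; edges |JSX|=79/12, |U|=61/3
final tree: ((J:55/4,(S:7/2,X:7/2):41/4):79/12,U:61/3)
total length: 695/12

((J:55/4,(S:7/2,X:7/2):41/4):79/12,U:61/3)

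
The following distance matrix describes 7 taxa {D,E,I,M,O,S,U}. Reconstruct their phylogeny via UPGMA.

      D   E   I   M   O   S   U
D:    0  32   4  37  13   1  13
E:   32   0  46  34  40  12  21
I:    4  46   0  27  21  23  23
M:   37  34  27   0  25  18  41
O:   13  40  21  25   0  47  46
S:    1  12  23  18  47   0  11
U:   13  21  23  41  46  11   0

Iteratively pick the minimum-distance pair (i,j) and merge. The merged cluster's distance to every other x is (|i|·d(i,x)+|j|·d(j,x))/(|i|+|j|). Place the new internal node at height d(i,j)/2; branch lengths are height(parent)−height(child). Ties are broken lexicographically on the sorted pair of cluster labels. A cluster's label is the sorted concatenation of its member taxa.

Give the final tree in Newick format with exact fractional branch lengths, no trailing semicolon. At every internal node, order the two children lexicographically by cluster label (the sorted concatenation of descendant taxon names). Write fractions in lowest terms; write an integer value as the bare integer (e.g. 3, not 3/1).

(((((D:1/2,S:1/2):11/2,U:6):7/3,I:25/3):133/24,E:111/8):93/40,(M:25/2,O:25/2):37/10)

iteration 1: select D,S (d=1); attach at lengths (1/2, 1/2); label the merged cluster DS
  updated: d(DS,E)=22, d(DS,I)=27/2, d(DS,M)=55/2, d(DS,O)=30, d(DS,U)=12
iteration 2: select DS,U (d=12); attach at lengths (11/2, 6); label the merged cluster DSU
  updated: d(DSU,E)=65/3, d(DSU,I)=50/3, d(DSU,M)=32, d(DSU,O)=106/3
iteration 3: select DSU,I (d=50/3); attach at lengths (7/3, 25/3); label the merged cluster DISU
  updated: d(DISU,E)=111/4, d(DISU,M)=123/4, d(DISU,O)=127/4
iteration 4: select M,O (d=25); attach at lengths (25/2, 25/2); label the merged cluster MO
  updated: d(DISU,MO)=125/4, d(E,MO)=37
iteration 5: select DISU,E (d=111/4); attach at lengths (133/24, 111/8); label the merged cluster DEISU
  updated: d(DEISU,MO)=162/5
iteration 6: select DEISU,MO (d=162/5); attach at lengths (93/40, 37/10); label the merged cluster DEIMOSU
final tree: (((((D:1/2,S:1/2):11/2,U:6):7/3,I:25/3):133/24,E:111/8):93/40,(M:25/2,O:25/2):37/10)
total length: 8833/120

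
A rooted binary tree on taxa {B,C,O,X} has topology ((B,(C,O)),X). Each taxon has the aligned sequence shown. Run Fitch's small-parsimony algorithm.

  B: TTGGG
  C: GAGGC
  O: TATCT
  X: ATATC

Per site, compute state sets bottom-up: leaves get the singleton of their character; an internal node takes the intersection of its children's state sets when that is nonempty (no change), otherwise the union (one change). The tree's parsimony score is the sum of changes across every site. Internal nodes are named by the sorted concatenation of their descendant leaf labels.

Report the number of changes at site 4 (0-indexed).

[col 0] CO: children C:{G}, O:{T} ∪→ {G,T}; cost 1
[col 0] BCO: children B:{T}, CO:{G,T} ∩→ {T}; cost 0
[col 0] BCOX: children BCO:{T}, X:{A} ∪→ {A,T}; cost 1
[col 1] CO: children C:{A}, O:{A} ∩→ {A}; cost 0
[col 1] BCO: children B:{T}, CO:{A} ∪→ {A,T}; cost 1
[col 1] BCOX: children BCO:{A,T}, X:{T} ∩→ {T}; cost 0
[col 2] CO: children C:{G}, O:{T} ∪→ {G,T}; cost 1
[col 2] BCO: children B:{G}, CO:{G,T} ∩→ {G}; cost 0
[col 2] BCOX: children BCO:{G}, X:{A} ∪→ {A,G}; cost 1
[col 3] CO: children C:{G}, O:{C} ∪→ {C,G}; cost 1
[col 3] BCO: children B:{G}, CO:{C,G} ∩→ {G}; cost 0
[col 3] BCOX: children BCO:{G}, X:{T} ∪→ {G,T}; cost 1
[col 4] CO: children C:{C}, O:{T} ∪→ {C,T}; cost 1
[col 4] BCO: children B:{G}, CO:{C,T} ∪→ {C,G,T}; cost 1
[col 4] BCOX: children BCO:{C,G,T}, X:{C} ∩→ {C}; cost 0
per-site changes: [2, 1, 2, 2, 2]; total = 9

2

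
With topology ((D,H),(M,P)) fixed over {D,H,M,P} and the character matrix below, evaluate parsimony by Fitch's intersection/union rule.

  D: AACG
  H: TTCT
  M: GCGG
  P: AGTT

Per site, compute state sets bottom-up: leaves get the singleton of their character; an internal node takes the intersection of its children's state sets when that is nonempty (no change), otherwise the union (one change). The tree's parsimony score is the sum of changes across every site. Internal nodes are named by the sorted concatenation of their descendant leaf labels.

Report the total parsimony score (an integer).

[col 0] DH: children D:{A}, H:{T} ∪→ {A,T}; cost 1
[col 0] MP: children M:{G}, P:{A} ∪→ {A,G}; cost 1
[col 0] DHMP: children DH:{A,T}, MP:{A,G} ∩→ {A}; cost 0
[col 1] DH: children D:{A}, H:{T} ∪→ {A,T}; cost 1
[col 1] MP: children M:{C}, P:{G} ∪→ {C,G}; cost 1
[col 1] DHMP: children DH:{A,T}, MP:{C,G} ∪→ {A,C,G,T}; cost 1
[col 2] DH: children D:{C}, H:{C} ∩→ {C}; cost 0
[col 2] MP: children M:{G}, P:{T} ∪→ {G,T}; cost 1
[col 2] DHMP: children DH:{C}, MP:{G,T} ∪→ {C,G,T}; cost 1
[col 3] DH: children D:{G}, H:{T} ∪→ {G,T}; cost 1
[col 3] MP: children M:{G}, P:{T} ∪→ {G,T}; cost 1
[col 3] DHMP: children DH:{G,T}, MP:{G,T} ∩→ {G,T}; cost 0
per-site changes: [2, 3, 2, 2]; total = 9

9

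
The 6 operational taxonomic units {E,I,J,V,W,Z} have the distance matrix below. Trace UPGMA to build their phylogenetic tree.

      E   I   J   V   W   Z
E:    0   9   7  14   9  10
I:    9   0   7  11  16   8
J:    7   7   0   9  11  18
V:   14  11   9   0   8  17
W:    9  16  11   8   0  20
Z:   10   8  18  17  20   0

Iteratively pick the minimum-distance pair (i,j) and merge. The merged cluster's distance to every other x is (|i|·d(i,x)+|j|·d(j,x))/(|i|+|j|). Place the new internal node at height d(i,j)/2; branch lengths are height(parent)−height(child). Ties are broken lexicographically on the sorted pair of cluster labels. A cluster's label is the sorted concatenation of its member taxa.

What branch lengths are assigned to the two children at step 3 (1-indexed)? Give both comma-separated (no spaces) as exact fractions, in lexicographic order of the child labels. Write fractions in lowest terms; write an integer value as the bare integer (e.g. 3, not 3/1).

1. join E+J (d=7) ⇒ EJ; edges |E|=7/2, |J|=7/2
  updated: d(EJ,I)=8, d(EJ,V)=23/2, d(EJ,W)=10, d(EJ,Z)=14
2. join EJ+I (d=8) ⇒ EIJ; edges |EJ|=1/2, |I|=4
  updated: d(EIJ,V)=34/3, d(EIJ,W)=12, d(EIJ,Z)=12
3. join V+W (d=8) ⇒ VW; edges |V|=4, |W|=4
  updated: d(EIJ,VW)=35/3, d(VW,Z)=37/2
4. join EIJ+VW (d=35/3) ⇒ EIJVW; edges |EIJ|=11/6, |VW|=11/6
  updated: d(EIJVW,Z)=73/5
5. join EIJVW+Z (d=73/5) ⇒ EIJVWZ; edges |EIJVW|=22/15, |Z|=73/10
final tree: ((((E:7/2,J:7/2):1/2,I:4):11/6,(V:4,W:4):11/6):22/15,Z:73/10)
total length: 479/15

4,4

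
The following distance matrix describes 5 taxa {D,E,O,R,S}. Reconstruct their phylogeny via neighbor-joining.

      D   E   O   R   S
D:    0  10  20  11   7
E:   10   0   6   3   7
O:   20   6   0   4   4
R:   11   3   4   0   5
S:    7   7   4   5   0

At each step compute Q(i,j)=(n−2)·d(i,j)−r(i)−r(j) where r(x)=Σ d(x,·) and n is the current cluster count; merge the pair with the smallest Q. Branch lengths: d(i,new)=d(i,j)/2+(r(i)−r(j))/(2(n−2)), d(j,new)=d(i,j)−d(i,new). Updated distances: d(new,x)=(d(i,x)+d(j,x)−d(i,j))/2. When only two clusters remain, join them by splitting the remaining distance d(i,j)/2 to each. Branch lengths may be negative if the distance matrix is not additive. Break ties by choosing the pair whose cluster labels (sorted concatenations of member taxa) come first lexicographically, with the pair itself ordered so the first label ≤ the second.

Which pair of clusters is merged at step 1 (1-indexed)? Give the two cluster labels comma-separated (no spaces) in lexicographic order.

D,S

iteration 1: select D,S (d=7, Q=-50); attach at lengths (23/3, -2/3); label the merged cluster DS
  updated: d(DS,E)=5, d(DS,O)=17/2, d(DS,R)=9/2
iteration 2: select DS,E (d=5, Q=-22); attach at lengths (7/2, 3/2); label the merged cluster DES
  updated: d(DES,O)=19/4, d(DES,R)=5/4
iteration 3: select DES,O (d=19/4, Q=-10); attach at lengths (1, 15/4); label the merged cluster DEOS
  updated: d(DEOS,R)=1/4
iteration 4: select DEOS,R (d=1/4); attach at lengths (1/8, 1/8); label the merged cluster DEORS
final tree: ((((D:23/3,S:-2/3):7/2,E:3/2):1,O:15/4):1/8,R:1/8)
total length: 17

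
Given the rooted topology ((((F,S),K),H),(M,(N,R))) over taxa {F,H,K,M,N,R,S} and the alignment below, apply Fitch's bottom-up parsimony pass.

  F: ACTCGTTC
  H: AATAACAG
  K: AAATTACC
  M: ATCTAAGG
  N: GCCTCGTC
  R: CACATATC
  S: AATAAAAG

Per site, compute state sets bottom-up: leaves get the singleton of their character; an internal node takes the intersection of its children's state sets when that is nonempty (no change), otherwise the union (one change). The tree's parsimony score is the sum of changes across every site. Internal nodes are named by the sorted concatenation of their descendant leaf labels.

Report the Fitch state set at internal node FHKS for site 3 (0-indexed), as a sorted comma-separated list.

A

site 0, node FS: F={A} ∩ S={A} → {A} (+0)
site 0, node FKS: FS={A} ∩ K={A} → {A} (+0)
site 0, node FHKS: FKS={A} ∩ H={A} → {A} (+0)
site 0, node NR: N={G} ∪ R={C} → {C,G} (+1)
site 0, node MNR: M={A} ∪ NR={C,G} → {A,C,G} (+1)
site 0, node FHKMNRS: FHKS={A} ∩ MNR={A,C,G} → {A} (+0)
site 1, node FS: F={C} ∪ S={A} → {A,C} (+1)
site 1, node FKS: FS={A,C} ∩ K={A} → {A} (+0)
site 1, node FHKS: FKS={A} ∩ H={A} → {A} (+0)
site 1, node NR: N={C} ∪ R={A} → {A,C} (+1)
site 1, node MNR: M={T} ∪ NR={A,C} → {A,C,T} (+1)
site 1, node FHKMNRS: FHKS={A} ∩ MNR={A,C,T} → {A} (+0)
site 2, node FS: F={T} ∩ S={T} → {T} (+0)
site 2, node FKS: FS={T} ∪ K={A} → {A,T} (+1)
site 2, node FHKS: FKS={A,T} ∩ H={T} → {T} (+0)
site 2, node NR: N={C} ∩ R={C} → {C} (+0)
site 2, node MNR: M={C} ∩ NR={C} → {C} (+0)
site 2, node FHKMNRS: FHKS={T} ∪ MNR={C} → {C,T} (+1)
site 3, node FS: F={C} ∪ S={A} → {A,C} (+1)
site 3, node FKS: FS={A,C} ∪ K={T} → {A,C,T} (+1)
site 3, node FHKS: FKS={A,C,T} ∩ H={A} → {A} (+0)
site 3, node NR: N={T} ∪ R={A} → {A,T} (+1)
site 3, node MNR: M={T} ∩ NR={A,T} → {T} (+0)
site 3, node FHKMNRS: FHKS={A} ∪ MNR={T} → {A,T} (+1)
site 4, node FS: F={G} ∪ S={A} → {A,G} (+1)
site 4, node FKS: FS={A,G} ∪ K={T} → {A,G,T} (+1)
site 4, node FHKS: FKS={A,G,T} ∩ H={A} → {A} (+0)
site 4, node NR: N={C} ∪ R={T} → {C,T} (+1)
site 4, node MNR: M={A} ∪ NR={C,T} → {A,C,T} (+1)
site 4, node FHKMNRS: FHKS={A} ∩ MNR={A,C,T} → {A} (+0)
site 5, node FS: F={T} ∪ S={A} → {A,T} (+1)
site 5, node FKS: FS={A,T} ∩ K={A} → {A} (+0)
site 5, node FHKS: FKS={A} ∪ H={C} → {A,C} (+1)
site 5, node NR: N={G} ∪ R={A} → {A,G} (+1)
site 5, node MNR: M={A} ∩ NR={A,G} → {A} (+0)
site 5, node FHKMNRS: FHKS={A,C} ∩ MNR={A} → {A} (+0)
site 6, node FS: F={T} ∪ S={A} → {A,T} (+1)
site 6, node FKS: FS={A,T} ∪ K={C} → {A,C,T} (+1)
site 6, node FHKS: FKS={A,C,T} ∩ H={A} → {A} (+0)
site 6, node NR: N={T} ∩ R={T} → {T} (+0)
site 6, node MNR: M={G} ∪ NR={T} → {G,T} (+1)
site 6, node FHKMNRS: FHKS={A} ∪ MNR={G,T} → {A,G,T} (+1)
site 7, node FS: F={C} ∪ S={G} → {C,G} (+1)
site 7, node FKS: FS={C,G} ∩ K={C} → {C} (+0)
site 7, node FHKS: FKS={C} ∪ H={G} → {C,G} (+1)
site 7, node NR: N={C} ∩ R={C} → {C} (+0)
site 7, node MNR: M={G} ∪ NR={C} → {C,G} (+1)
site 7, node FHKMNRS: FHKS={C,G} ∩ MNR={C,G} → {C,G} (+0)
per-site changes: [2, 3, 2, 4, 4, 3, 4, 3]; total = 25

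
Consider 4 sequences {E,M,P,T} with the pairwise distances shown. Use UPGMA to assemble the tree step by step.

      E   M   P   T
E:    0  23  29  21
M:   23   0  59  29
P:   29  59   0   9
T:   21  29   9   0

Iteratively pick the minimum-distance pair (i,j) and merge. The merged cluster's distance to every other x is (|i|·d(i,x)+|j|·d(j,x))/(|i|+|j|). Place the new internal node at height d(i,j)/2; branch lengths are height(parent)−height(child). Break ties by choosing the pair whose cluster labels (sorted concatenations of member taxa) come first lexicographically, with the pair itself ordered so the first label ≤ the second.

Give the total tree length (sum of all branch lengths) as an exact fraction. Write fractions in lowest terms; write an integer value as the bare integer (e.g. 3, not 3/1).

1. join P+T (d=9) ⇒ PT; edges |P|=9/2, |T|=9/2
  updated: d(E,PT)=25, d(M,PT)=44
2. join E+M (d=23) ⇒ EM; edges |E|=23/2, |M|=23/2
  updated: d(EM,PT)=69/2
3. join EM+PT (d=69/2) ⇒ EMPT; edges |EM|=23/4, |PT|=51/4
final tree: ((E:23/2,M:23/2):23/4,(P:9/2,T:9/2):51/4)
total length: 101/2

101/2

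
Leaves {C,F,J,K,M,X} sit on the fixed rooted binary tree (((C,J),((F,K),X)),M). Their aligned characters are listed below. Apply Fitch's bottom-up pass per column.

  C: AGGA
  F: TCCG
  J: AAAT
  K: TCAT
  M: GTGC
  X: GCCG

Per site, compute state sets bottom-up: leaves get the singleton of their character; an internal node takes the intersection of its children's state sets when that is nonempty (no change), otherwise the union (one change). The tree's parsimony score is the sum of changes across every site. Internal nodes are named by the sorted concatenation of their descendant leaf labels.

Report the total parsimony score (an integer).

12

[col 0] CJ: children C:{A}, J:{A} ∩→ {A}; cost 0
[col 0] FK: children F:{T}, K:{T} ∩→ {T}; cost 0
[col 0] FKX: children FK:{T}, X:{G} ∪→ {G,T}; cost 1
[col 0] CFJKX: children CJ:{A}, FKX:{G,T} ∪→ {A,G,T}; cost 1
[col 0] CFJKMX: children CFJKX:{A,G,T}, M:{G} ∩→ {G}; cost 0
[col 1] CJ: children C:{G}, J:{A} ∪→ {A,G}; cost 1
[col 1] FK: children F:{C}, K:{C} ∩→ {C}; cost 0
[col 1] FKX: children FK:{C}, X:{C} ∩→ {C}; cost 0
[col 1] CFJKX: children CJ:{A,G}, FKX:{C} ∪→ {A,C,G}; cost 1
[col 1] CFJKMX: children CFJKX:{A,C,G}, M:{T} ∪→ {A,C,G,T}; cost 1
[col 2] CJ: children C:{G}, J:{A} ∪→ {A,G}; cost 1
[col 2] FK: children F:{C}, K:{A} ∪→ {A,C}; cost 1
[col 2] FKX: children FK:{A,C}, X:{C} ∩→ {C}; cost 0
[col 2] CFJKX: children CJ:{A,G}, FKX:{C} ∪→ {A,C,G}; cost 1
[col 2] CFJKMX: children CFJKX:{A,C,G}, M:{G} ∩→ {G}; cost 0
[col 3] CJ: children C:{A}, J:{T} ∪→ {A,T}; cost 1
[col 3] FK: children F:{G}, K:{T} ∪→ {G,T}; cost 1
[col 3] FKX: children FK:{G,T}, X:{G} ∩→ {G}; cost 0
[col 3] CFJKX: children CJ:{A,T}, FKX:{G} ∪→ {A,G,T}; cost 1
[col 3] CFJKMX: children CFJKX:{A,G,T}, M:{C} ∪→ {A,C,G,T}; cost 1
per-site changes: [2, 3, 3, 4]; total = 12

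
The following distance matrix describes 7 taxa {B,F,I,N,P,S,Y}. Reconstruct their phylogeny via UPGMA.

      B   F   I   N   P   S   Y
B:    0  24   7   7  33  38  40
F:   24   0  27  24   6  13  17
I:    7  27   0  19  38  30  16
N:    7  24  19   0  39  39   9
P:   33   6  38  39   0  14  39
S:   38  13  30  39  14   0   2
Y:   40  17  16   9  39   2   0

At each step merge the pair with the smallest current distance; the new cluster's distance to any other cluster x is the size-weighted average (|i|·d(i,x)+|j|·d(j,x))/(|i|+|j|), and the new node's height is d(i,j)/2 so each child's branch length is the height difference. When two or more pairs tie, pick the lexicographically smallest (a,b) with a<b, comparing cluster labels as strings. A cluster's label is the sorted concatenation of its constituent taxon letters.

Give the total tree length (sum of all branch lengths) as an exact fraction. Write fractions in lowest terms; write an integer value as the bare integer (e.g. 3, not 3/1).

step 1: merge (S,Y) at d=2; branch lengths S→1, Y→1; new cluster SY
  updated: d(B,SY)=39, d(F,SY)=15, d(I,SY)=23, d(N,SY)=24, d(P,SY)=53/2
step 2: merge (F,P) at d=6; branch lengths F→3, P→3; new cluster FP
  updated: d(B,FP)=57/2, d(FP,I)=65/2, d(FP,N)=63/2, d(FP,SY)=83/4
step 3: merge (B,I) at d=7; branch lengths B→7/2, I→7/2; new cluster BI
  updated: d(BI,FP)=61/2, d(BI,N)=13, d(BI,SY)=31
step 4: merge (BI,N) at d=13; branch lengths BI→3, N→13/2; new cluster BIN
  updated: d(BIN,FP)=185/6, d(BIN,SY)=86/3
step 5: merge (FP,SY) at d=83/4; branch lengths FP→59/8, SY→75/8; new cluster FPSY
  updated: d(BIN,FPSY)=119/4
step 6: merge (BIN,FPSY) at d=119/4; branch lengths BIN→67/8, FPSY→9/2; new cluster BFINPSY
final tree: (((B:7/2,I:7/2):3,N:13/2):67/8,((F:3,P:3):59/8,(S:1,Y:1):75/8):9/2)
total length: 433/8

433/8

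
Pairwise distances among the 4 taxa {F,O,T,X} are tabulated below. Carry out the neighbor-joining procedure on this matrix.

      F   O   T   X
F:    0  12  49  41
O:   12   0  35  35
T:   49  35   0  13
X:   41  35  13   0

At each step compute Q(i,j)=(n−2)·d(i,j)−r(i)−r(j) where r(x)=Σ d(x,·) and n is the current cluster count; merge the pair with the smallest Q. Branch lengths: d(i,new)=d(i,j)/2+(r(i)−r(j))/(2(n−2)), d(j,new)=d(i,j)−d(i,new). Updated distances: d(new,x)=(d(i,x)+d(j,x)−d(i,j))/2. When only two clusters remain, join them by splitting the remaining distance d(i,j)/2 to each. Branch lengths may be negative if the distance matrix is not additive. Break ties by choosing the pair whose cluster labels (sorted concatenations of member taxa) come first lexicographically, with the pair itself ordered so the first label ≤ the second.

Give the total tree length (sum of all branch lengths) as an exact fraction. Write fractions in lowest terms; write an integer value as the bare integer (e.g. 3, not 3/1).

105/2

iteration 1: select F,O (d=12, Q=-160); attach at lengths (11, 1); label the merged cluster FO
  updated: d(FO,T)=36, d(FO,X)=32
iteration 2: select FO,T (d=36, Q=-81); attach at lengths (55/2, 17/2); label the merged cluster FOT
  updated: d(FOT,X)=9/2
iteration 3: select FOT,X (d=9/2); attach at lengths (9/4, 9/4); label the merged cluster FOTX
final tree: (((F:11,O:1):55/2,T:17/2):9/4,X:9/4)
total length: 105/2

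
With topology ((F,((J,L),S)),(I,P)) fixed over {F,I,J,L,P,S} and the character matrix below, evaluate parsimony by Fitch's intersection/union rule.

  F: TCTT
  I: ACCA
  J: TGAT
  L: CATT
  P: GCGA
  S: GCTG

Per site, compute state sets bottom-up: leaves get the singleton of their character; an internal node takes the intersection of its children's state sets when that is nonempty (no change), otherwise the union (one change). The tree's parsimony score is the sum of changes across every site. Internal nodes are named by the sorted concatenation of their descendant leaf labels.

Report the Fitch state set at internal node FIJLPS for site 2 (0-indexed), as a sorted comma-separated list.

C,G,T

[col 0] JL: children J:{T}, L:{C} ∪→ {C,T}; cost 1
[col 0] JLS: children JL:{C,T}, S:{G} ∪→ {C,G,T}; cost 1
[col 0] FJLS: children F:{T}, JLS:{C,G,T} ∩→ {T}; cost 0
[col 0] IP: children I:{A}, P:{G} ∪→ {A,G}; cost 1
[col 0] FIJLPS: children FJLS:{T}, IP:{A,G} ∪→ {A,G,T}; cost 1
[col 1] JL: children J:{G}, L:{A} ∪→ {A,G}; cost 1
[col 1] JLS: children JL:{A,G}, S:{C} ∪→ {A,C,G}; cost 1
[col 1] FJLS: children F:{C}, JLS:{A,C,G} ∩→ {C}; cost 0
[col 1] IP: children I:{C}, P:{C} ∩→ {C}; cost 0
[col 1] FIJLPS: children FJLS:{C}, IP:{C} ∩→ {C}; cost 0
[col 2] JL: children J:{A}, L:{T} ∪→ {A,T}; cost 1
[col 2] JLS: children JL:{A,T}, S:{T} ∩→ {T}; cost 0
[col 2] FJLS: children F:{T}, JLS:{T} ∩→ {T}; cost 0
[col 2] IP: children I:{C}, P:{G} ∪→ {C,G}; cost 1
[col 2] FIJLPS: children FJLS:{T}, IP:{C,G} ∪→ {C,G,T}; cost 1
[col 3] JL: children J:{T}, L:{T} ∩→ {T}; cost 0
[col 3] JLS: children JL:{T}, S:{G} ∪→ {G,T}; cost 1
[col 3] FJLS: children F:{T}, JLS:{G,T} ∩→ {T}; cost 0
[col 3] IP: children I:{A}, P:{A} ∩→ {A}; cost 0
[col 3] FIJLPS: children FJLS:{T}, IP:{A} ∪→ {A,T}; cost 1
per-site changes: [4, 2, 3, 2]; total = 11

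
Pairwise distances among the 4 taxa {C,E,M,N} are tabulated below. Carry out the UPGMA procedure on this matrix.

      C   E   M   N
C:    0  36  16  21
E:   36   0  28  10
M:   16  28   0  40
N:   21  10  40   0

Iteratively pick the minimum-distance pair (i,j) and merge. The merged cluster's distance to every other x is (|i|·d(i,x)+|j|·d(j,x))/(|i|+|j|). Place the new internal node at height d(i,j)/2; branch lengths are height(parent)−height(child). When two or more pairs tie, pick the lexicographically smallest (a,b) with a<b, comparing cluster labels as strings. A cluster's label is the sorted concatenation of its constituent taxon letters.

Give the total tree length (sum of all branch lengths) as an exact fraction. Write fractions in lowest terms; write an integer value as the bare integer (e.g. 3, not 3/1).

iteration 1: select E,N (d=10); attach at lengths (5, 5); label the merged cluster EN
  updated: d(C,EN)=57/2, d(EN,M)=34
iteration 2: select C,M (d=16); attach at lengths (8, 8); label the merged cluster CM
  updated: d(CM,EN)=125/4
iteration 3: select CM,EN (d=125/4); attach at lengths (61/8, 85/8); label the merged cluster CEMN
final tree: ((C:8,M:8):61/8,(E:5,N:5):85/8)
total length: 177/4

177/4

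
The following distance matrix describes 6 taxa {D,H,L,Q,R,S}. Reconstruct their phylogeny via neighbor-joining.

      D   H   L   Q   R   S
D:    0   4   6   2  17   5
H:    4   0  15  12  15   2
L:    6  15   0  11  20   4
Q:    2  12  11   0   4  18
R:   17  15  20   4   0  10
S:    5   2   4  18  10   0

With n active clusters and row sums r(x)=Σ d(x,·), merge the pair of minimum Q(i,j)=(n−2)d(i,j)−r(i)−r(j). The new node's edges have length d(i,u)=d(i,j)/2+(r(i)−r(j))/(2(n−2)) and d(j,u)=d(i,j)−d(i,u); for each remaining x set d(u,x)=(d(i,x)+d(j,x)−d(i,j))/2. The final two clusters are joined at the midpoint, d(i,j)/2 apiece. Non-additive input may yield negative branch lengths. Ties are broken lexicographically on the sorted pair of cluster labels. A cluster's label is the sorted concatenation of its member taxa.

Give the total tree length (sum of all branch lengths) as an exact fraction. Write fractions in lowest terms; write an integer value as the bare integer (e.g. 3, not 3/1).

359/16

1. join Q+R (d=4, Q=-97) ⇒ QR; edges |Q|=-3/8, |R|=35/8
  updated: d(D,QR)=15/2, d(H,QR)=23/2, d(L,QR)=27/2, d(QR,S)=12
2. join H+S (d=2, Q=-99/2) ⇒ HS; edges |H|=31/12, |S|=-7/12
  updated: d(D,HS)=7/2, d(HS,L)=17/2, d(HS,QR)=43/4
3. join D+QR (d=15/2, Q=-135/4) ⇒ DQR; edges |D|=1/16, |QR|=119/16
  updated: d(DQR,HS)=27/8, d(DQR,L)=6
4. join DQR+HS (d=27/8, Q=-143/8) ⇒ DHQRS; edges |DQR|=7/16, |HS|=47/16
  updated: d(DHQRS,L)=89/16
5. join DHQRS+L (d=89/16) ⇒ DHLQRS; edges |DHQRS|=89/32, |L|=89/32
final tree: (((D:1/16,(Q:-3/8,R:35/8):119/16):7/16,(H:31/12,S:-7/12):47/16):89/32,L:89/32)
total length: 359/16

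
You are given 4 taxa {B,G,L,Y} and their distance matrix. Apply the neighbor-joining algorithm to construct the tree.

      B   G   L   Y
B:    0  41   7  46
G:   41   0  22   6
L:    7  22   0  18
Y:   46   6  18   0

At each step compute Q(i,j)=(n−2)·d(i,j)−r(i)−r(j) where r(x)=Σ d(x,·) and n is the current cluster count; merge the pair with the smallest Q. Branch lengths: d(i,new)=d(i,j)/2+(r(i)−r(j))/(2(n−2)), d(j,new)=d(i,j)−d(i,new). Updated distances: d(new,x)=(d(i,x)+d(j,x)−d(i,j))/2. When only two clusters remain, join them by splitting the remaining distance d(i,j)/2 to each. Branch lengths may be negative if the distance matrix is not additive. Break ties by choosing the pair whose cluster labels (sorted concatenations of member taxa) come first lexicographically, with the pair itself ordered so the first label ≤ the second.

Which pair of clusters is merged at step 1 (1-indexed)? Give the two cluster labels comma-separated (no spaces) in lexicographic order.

step 1: merge (B,L) at d=7, Q=-127; branch lengths B→61/4, L→-33/4; new cluster BL
  updated: d(BL,G)=28, d(BL,Y)=57/2
step 2: merge (BL,G) at d=28, Q=-125/2; branch lengths BL→101/4, G→11/4; new cluster BGL
  updated: d(BGL,Y)=13/4
step 3: merge (BGL,Y) at d=13/4; branch lengths BGL→13/8, Y→13/8; new cluster BGLY
final tree: (((B:61/4,L:-33/4):101/4,G:11/4):13/8,Y:13/8)
total length: 153/4

B,L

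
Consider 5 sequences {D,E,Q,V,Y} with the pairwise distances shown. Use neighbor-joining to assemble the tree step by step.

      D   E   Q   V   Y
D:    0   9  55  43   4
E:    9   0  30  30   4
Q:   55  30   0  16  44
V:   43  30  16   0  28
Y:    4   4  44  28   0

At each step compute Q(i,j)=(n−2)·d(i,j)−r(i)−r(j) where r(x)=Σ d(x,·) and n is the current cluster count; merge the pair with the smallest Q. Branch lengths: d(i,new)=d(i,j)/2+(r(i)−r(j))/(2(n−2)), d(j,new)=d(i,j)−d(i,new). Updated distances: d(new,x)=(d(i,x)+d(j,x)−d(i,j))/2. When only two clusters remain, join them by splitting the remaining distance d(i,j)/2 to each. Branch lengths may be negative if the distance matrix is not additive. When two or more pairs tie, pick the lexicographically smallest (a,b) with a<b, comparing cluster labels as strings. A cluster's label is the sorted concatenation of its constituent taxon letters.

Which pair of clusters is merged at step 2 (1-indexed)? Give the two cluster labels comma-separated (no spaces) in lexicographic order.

D,Y

iteration 1: select Q,V (d=16, Q=-214); attach at lengths (38/3, 10/3); label the merged cluster QV
  updated: d(D,QV)=41, d(E,QV)=22, d(QV,Y)=28
iteration 2: select D,Y (d=4, Q=-82); attach at lengths (13/2, -5/2); label the merged cluster DY
  updated: d(DY,E)=9/2, d(DY,QV)=65/2
iteration 3: select DY,E (d=9/2, Q=-59); attach at lengths (15/2, -3); label the merged cluster DEY
  updated: d(DEY,QV)=25
iteration 4: select DEY,QV (d=25); attach at lengths (25/2, 25/2); label the merged cluster DEQVY
final tree: (((D:13/2,Y:-5/2):15/2,E:-3):25/2,(Q:38/3,V:10/3):25/2)
total length: 99/2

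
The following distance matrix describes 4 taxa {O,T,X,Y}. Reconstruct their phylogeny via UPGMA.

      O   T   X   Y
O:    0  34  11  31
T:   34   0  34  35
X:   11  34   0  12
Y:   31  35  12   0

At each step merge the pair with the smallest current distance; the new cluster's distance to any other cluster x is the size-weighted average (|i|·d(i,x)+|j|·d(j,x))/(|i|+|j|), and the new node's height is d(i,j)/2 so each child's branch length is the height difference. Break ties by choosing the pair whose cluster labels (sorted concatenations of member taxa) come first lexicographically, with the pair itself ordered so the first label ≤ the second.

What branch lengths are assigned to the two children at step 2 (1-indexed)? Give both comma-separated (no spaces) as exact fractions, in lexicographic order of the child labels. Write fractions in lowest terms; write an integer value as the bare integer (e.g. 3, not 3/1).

21/4,43/4

1. join O+X (d=11) ⇒ OX; edges |O|=11/2, |X|=11/2
  updated: d(OX,T)=34, d(OX,Y)=43/2
2. join OX+Y (d=43/2) ⇒ OXY; edges |OX|=21/4, |Y|=43/4
  updated: d(OXY,T)=103/3
3. join OXY+T (d=103/3) ⇒ OTXY; edges |OXY|=77/12, |T|=103/6
final tree: (((O:11/2,X:11/2):21/4,Y:43/4):77/12,T:103/6)
total length: 607/12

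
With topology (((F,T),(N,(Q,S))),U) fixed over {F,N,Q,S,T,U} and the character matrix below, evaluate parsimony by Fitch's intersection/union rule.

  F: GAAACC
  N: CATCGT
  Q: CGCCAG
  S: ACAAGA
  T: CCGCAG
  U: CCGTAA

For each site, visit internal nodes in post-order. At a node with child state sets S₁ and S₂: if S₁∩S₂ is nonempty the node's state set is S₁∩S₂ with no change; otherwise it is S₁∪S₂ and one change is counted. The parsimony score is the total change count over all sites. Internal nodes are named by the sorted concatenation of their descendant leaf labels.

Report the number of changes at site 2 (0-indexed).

[col 0] FT: children F:{G}, T:{C} ∪→ {C,G}; cost 1
[col 0] QS: children Q:{C}, S:{A} ∪→ {A,C}; cost 1
[col 0] NQS: children N:{C}, QS:{A,C} ∩→ {C}; cost 0
[col 0] FNQST: children FT:{C,G}, NQS:{C} ∩→ {C}; cost 0
[col 0] FNQSTU: children FNQST:{C}, U:{C} ∩→ {C}; cost 0
[col 1] FT: children F:{A}, T:{C} ∪→ {A,C}; cost 1
[col 1] QS: children Q:{G}, S:{C} ∪→ {C,G}; cost 1
[col 1] NQS: children N:{A}, QS:{C,G} ∪→ {A,C,G}; cost 1
[col 1] FNQST: children FT:{A,C}, NQS:{A,C,G} ∩→ {A,C}; cost 0
[col 1] FNQSTU: children FNQST:{A,C}, U:{C} ∩→ {C}; cost 0
[col 2] FT: children F:{A}, T:{G} ∪→ {A,G}; cost 1
[col 2] QS: children Q:{C}, S:{A} ∪→ {A,C}; cost 1
[col 2] NQS: children N:{T}, QS:{A,C} ∪→ {A,C,T}; cost 1
[col 2] FNQST: children FT:{A,G}, NQS:{A,C,T} ∩→ {A}; cost 0
[col 2] FNQSTU: children FNQST:{A}, U:{G} ∪→ {A,G}; cost 1
[col 3] FT: children F:{A}, T:{C} ∪→ {A,C}; cost 1
[col 3] QS: children Q:{C}, S:{A} ∪→ {A,C}; cost 1
[col 3] NQS: children N:{C}, QS:{A,C} ∩→ {C}; cost 0
[col 3] FNQST: children FT:{A,C}, NQS:{C} ∩→ {C}; cost 0
[col 3] FNQSTU: children FNQST:{C}, U:{T} ∪→ {C,T}; cost 1
[col 4] FT: children F:{C}, T:{A} ∪→ {A,C}; cost 1
[col 4] QS: children Q:{A}, S:{G} ∪→ {A,G}; cost 1
[col 4] NQS: children N:{G}, QS:{A,G} ∩→ {G}; cost 0
[col 4] FNQST: children FT:{A,C}, NQS:{G} ∪→ {A,C,G}; cost 1
[col 4] FNQSTU: children FNQST:{A,C,G}, U:{A} ∩→ {A}; cost 0
[col 5] FT: children F:{C}, T:{G} ∪→ {C,G}; cost 1
[col 5] QS: children Q:{G}, S:{A} ∪→ {A,G}; cost 1
[col 5] NQS: children N:{T}, QS:{A,G} ∪→ {A,G,T}; cost 1
[col 5] FNQST: children FT:{C,G}, NQS:{A,G,T} ∩→ {G}; cost 0
[col 5] FNQSTU: children FNQST:{G}, U:{A} ∪→ {A,G}; cost 1
per-site changes: [2, 3, 4, 3, 3, 4]; total = 19

4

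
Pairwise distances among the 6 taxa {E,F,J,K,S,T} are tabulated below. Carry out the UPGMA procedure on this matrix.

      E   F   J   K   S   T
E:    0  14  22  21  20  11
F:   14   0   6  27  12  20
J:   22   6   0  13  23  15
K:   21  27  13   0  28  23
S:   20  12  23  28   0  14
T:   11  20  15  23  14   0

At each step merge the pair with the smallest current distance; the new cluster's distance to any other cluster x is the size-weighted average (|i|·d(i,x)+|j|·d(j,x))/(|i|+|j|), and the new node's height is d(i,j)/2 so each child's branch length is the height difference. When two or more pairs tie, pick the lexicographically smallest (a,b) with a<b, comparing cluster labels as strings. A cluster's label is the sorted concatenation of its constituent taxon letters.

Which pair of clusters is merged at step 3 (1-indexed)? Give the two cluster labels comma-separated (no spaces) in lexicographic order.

step 1: merge (F,J) at d=6; branch lengths F→3, J→3; new cluster FJ
  updated: d(E,FJ)=18, d(FJ,K)=20, d(FJ,S)=35/2, d(FJ,T)=35/2
step 2: merge (E,T) at d=11; branch lengths E→11/2, T→11/2; new cluster ET
  updated: d(ET,FJ)=71/4, d(ET,K)=22, d(ET,S)=17
step 3: merge (ET,S) at d=17; branch lengths ET→3, S→17/2; new cluster EST
  updated: d(EST,FJ)=53/3, d(EST,K)=24
step 4: merge (EST,FJ) at d=53/3; branch lengths EST→1/3, FJ→35/6; new cluster EFJST
  updated: d(EFJST,K)=112/5
step 5: merge (EFJST,K) at d=112/5; branch lengths EFJST→71/30, K→56/5; new cluster EFJKST
final tree: ((((E:11/2,T:11/2):3,S:17/2):1/3,(F:3,J:3):35/6):71/30,K:56/5)
total length: 1447/30

ET,S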